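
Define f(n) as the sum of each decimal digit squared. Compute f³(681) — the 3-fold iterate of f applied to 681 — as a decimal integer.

681 → 101
101 → 2
2 → 4

4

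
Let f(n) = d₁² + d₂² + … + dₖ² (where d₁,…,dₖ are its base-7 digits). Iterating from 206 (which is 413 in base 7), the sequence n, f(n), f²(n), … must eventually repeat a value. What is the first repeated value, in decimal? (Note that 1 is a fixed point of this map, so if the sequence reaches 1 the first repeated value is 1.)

10

206 = (4,1,3)_7 → 4² + 1² + 3² = 26
26 = (3,5)_7 → 3² + 5² = 34
34 = (4,6)_7 → 4² + 6² = 52
52 = (1,0,3)_7 → 1² + 0² + 3² = 10
10 = (1,3)_7 → 1² + 3² = 10  — 10 already appeared earlier.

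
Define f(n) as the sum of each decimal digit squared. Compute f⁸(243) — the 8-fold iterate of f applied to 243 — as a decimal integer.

16

243 → 29
29 → 85
85 → 89
89 → 145
145 → 42
42 → 20
20 → 4
4 → 16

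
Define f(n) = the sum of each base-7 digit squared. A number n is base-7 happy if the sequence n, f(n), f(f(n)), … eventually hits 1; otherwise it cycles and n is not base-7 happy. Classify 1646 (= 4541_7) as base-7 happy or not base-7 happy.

1646 = (4,5,4,1)_7 → 58
58 = (1,1,2)_7 → 6
6 = (6)_7 → 36
36 = (5,1)_7 → 26
26 = (3,5)_7 → 34
34 = (4,6)_7 → 52
52 = (1,0,3)_7 → 10
10 = (1,3)_7 → 10  — 10 already seen; the sequence cycles without reaching 1.

not base-7 happy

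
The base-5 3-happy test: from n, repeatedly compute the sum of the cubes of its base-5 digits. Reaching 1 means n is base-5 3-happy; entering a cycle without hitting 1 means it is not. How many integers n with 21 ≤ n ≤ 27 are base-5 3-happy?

1

21: 21 → 65 → 35 → 9 → 65  (repeats 65)
22: 22 → 72 → 80 → 28 → 28  (repeats 28)
23: 23 → 91 → 55 → 9 → 65 → 35 → 9  (repeats 9)
24: 24 → 128 → 28 → 28  (repeats 28)
25: 25 → 1  (reaches 1)
26: 26 → 2 → 8 → 28 → 28  (repeats 28)
27: 27 → 9 → 65 → 35 → 9  (repeats 9)
base-5 3-happy: 25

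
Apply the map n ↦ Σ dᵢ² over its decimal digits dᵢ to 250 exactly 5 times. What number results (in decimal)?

42

250 → 29
29 → 85
85 → 89
89 → 145
145 → 42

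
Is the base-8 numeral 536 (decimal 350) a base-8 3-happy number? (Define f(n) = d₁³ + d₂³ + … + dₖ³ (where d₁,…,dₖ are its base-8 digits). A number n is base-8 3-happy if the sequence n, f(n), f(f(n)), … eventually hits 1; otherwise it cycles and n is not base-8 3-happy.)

350 = (5,3,6)_8 → 5³ + 3³ + 6³ = 368
368 = (5,6,0)_8 → 5³ + 6³ + 0³ = 341
341 = (5,2,5)_8 → 5³ + 2³ + 5³ = 258
258 = (4,0,2)_8 → 4³ + 0³ + 2³ = 72
72 = (1,1,0)_8 → 1³ + 1³ + 0³ = 2
2 = (2)_8 → 2³ = 8
8 = (1,0)_8 → 1³ + 0³ = 1  — reached 1.

base-8 3-happy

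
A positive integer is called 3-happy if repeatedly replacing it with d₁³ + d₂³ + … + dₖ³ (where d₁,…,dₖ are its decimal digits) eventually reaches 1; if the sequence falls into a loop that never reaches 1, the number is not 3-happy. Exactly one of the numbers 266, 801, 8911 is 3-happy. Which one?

266: 266 → 440 → 128 → 521 → 134 → 92 → 737 → 713 → 371 → 371  — repeats 371 (not 3-happy)
801: 801 → 513 → 153 → 153  — repeats 153 (not 3-happy)
8911: 8911 → 1243 → 100 → 1  — reaches 1 (3-happy)

8911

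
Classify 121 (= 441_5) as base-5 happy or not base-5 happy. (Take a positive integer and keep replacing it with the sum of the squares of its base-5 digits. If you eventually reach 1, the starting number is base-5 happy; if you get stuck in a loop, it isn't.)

121 = (4,4,1)_5 → 4² + 4² + 1² = 16 + 16 + 1 = 33
33 = (1,1,3)_5 → 1² + 1² + 3² = 1 + 1 + 9 = 11
11 = (2,1)_5 → 2² + 1² = 4 + 1 = 5
5 = (1,0)_5 → 1² + 0² = 1 + 0 = 1  — reached 1.

base-5 happy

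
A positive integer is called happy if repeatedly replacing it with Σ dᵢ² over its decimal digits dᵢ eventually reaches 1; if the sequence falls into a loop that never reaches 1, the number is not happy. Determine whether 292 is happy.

not happy

292 → 89
89 → 145
145 → 42
42 → 20
20 → 4
4 → 16
16 → 37
37 → 58
58 → 89  — 89 already seen; the sequence cycles without reaching 1.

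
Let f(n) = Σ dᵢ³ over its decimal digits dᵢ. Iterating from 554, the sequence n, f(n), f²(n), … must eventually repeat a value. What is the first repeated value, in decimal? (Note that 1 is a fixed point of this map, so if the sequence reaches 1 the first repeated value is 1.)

554 → 5³ + 5³ + 4³ = 314
314 → 3³ + 1³ + 4³ = 92
92 → 9³ + 2³ = 737
737 → 7³ + 3³ + 7³ = 713
713 → 7³ + 1³ + 3³ = 371
371 → 3³ + 7³ + 1³ = 371  — 371 already appeared earlier.

371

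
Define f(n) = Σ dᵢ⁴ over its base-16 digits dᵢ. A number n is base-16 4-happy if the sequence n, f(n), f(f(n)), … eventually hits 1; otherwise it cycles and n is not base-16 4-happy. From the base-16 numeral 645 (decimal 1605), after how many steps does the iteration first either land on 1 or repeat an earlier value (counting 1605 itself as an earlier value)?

1605 = (6,4,5)_16 → 6⁴ + 4⁴ + 5⁴ = 2177
2177 = (8,8,1)_16 → 8⁴ + 8⁴ + 1⁴ = 8193
8193 = (2,0,0,1)_16 → 2⁴ + 0⁴ + 0⁴ + 1⁴ = 17
17 = (1,1)_16 → 1⁴ + 1⁴ = 2
2 = (2)_16 → 2⁴ = 16
16 = (1,0)_16 → 1⁴ + 0⁴ = 1  — reached 1.
That took 6 steps.

6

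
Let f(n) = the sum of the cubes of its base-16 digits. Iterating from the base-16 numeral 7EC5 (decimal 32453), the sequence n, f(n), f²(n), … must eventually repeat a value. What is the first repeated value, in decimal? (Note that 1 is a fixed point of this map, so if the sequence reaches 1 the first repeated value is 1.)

32453 = (7,14,12,5)_16 → 7³ + 14³ + 12³ + 5³ = 4940
4940 = (1,3,4,12)_16 → 1³ + 3³ + 4³ + 12³ = 1820
1820 = (7,1,12)_16 → 7³ + 1³ + 12³ = 2072
2072 = (8,1,8)_16 → 8³ + 1³ + 8³ = 1025
1025 = (4,0,1)_16 → 4³ + 0³ + 1³ = 65
65 = (4,1)_16 → 4³ + 1³ = 65  — 65 already appeared earlier.

65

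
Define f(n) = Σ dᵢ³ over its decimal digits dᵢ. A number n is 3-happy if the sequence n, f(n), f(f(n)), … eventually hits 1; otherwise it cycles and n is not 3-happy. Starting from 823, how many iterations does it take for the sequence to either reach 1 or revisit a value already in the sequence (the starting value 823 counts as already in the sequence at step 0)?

823 → 8³ + 2³ + 3³ = 547
547 → 5³ + 4³ + 7³ = 532
532 → 5³ + 3³ + 2³ = 160
160 → 1³ + 6³ + 0³ = 217
217 → 2³ + 1³ + 7³ = 352
352 → 3³ + 5³ + 2³ = 160  — 160 repeats.
That took 6 steps.

6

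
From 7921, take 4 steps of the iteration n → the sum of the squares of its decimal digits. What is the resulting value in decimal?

7921 → 7² + 9² + 2² + 1² = 49 + 81 + 4 + 1 = 135
135 → 1² + 3² + 5² = 1 + 9 + 25 = 35
35 → 3² + 5² = 9 + 25 = 34
34 → 3² + 4² = 9 + 16 = 25

25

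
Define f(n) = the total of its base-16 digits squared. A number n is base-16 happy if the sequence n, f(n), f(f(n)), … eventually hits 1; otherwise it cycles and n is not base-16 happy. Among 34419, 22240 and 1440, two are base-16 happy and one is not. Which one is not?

34419: 34419 → 158 → 277 → 27 → 122 → 149 → 106 → 136 → 128 → 64 → 16 → 1  — reaches 1 (base-16 happy)
22240: 22240 → 257 → 2 → 4 → 16 → 1  — reaches 1 (base-16 happy)
1440: 1440 → 125 → 218 → 269 → 170 → 200 → 208 → 169 → 181 → 146 → 85 → 50 → 13 → 169  — repeats 169 (not base-16 happy)

1440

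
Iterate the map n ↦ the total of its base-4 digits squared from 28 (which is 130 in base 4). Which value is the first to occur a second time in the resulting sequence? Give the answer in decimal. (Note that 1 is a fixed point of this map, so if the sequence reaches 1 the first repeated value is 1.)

28 = (1,3,0)_4 → 10
10 = (2,2)_4 → 8
8 = (2,0)_4 → 4
4 = (1,0)_4 → 1  — reached the fixed point 1.
1 → 1, so 1 is the first repeated value.

1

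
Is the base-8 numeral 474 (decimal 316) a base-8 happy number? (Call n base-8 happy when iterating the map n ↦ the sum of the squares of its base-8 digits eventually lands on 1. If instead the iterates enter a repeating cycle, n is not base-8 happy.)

316 = (4,7,4)_8 → 4² + 7² + 4² = 16 + 49 + 16 = 81
81 = (1,2,1)_8 → 1² + 2² + 1² = 1 + 4 + 1 = 6
6 = (6)_8 → 6² = 36
36 = (4,4)_8 → 4² + 4² = 16 + 16 = 32
32 = (4,0)_8 → 4² + 0² = 16 + 0 = 16
16 = (2,0)_8 → 2² + 0² = 4 + 0 = 4
4 = (4)_8 → 4² = 16  — 16 already seen; the sequence cycles without reaching 1.

not base-8 happy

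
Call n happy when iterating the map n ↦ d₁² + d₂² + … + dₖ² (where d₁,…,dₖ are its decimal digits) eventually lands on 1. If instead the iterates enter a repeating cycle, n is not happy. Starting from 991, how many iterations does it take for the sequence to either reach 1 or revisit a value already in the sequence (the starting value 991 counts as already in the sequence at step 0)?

14

991 → 163
163 → 46
46 → 52
52 → 29
29 → 85
85 → 89
89 → 145
145 → 42
42 → 20
20 → 4
4 → 16
16 → 37
37 → 58
58 → 89  — 89 repeats.
That took 14 steps.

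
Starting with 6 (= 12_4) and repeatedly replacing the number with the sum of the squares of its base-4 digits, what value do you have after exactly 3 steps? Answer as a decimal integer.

6 = (1,2)_4 → 1² + 2² = 1 + 4 = 5
5 = (1,1)_4 → 1² + 1² = 1 + 1 = 2
2 = (2)_4 → 2² = 4

4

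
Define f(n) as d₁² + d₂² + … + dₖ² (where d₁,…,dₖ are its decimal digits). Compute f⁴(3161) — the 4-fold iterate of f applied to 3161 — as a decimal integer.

3161 → 47
47 → 65
65 → 61
61 → 37

37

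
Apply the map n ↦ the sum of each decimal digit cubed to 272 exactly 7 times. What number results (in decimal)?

713

272 → 2³ + 7³ + 2³ = 359
359 → 3³ + 5³ + 9³ = 881
881 → 8³ + 8³ + 1³ = 1025
1025 → 1³ + 0³ + 2³ + 5³ = 134
134 → 1³ + 3³ + 4³ = 92
92 → 9³ + 2³ = 737
737 → 7³ + 3³ + 7³ = 713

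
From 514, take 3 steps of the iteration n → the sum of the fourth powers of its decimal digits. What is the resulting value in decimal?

514 → 882
882 → 8208
8208 → 8208

8208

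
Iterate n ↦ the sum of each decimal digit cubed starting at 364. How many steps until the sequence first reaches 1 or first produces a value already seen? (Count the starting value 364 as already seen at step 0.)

3

364 → 3³ + 6³ + 4³ = 27 + 216 + 64 = 307
307 → 3³ + 0³ + 7³ = 27 + 0 + 343 = 370
370 → 3³ + 7³ + 0³ = 27 + 343 + 0 = 370  — 370 repeats.
That took 3 steps.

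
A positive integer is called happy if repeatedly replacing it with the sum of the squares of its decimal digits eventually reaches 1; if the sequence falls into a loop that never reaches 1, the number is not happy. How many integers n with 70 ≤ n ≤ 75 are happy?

70: 70 → 49 → 97 → 130 → 10 → 1  — happy
71: 71 → 50 → 25 → 29 → 85 → 89 → 145 → 42 → 20 → 4 → 16 → 37 → 58 → 89  — not happy
72: 72 → 53 → 34 → 25 → 29 → 85 → 89 → 145 → 42 → 20 → 4 → 16 → 37 → 58 → 89  — not happy
73: 73 → 58 → 89 → 145 → 42 → 20 → 4 → 16 → 37 → 58  — not happy
74: 74 → 65 → 61 → 37 → 58 → 89 → 145 → 42 → 20 → 4 → 16 → 37  — not happy
75: 75 → 74 → 65 → 61 → 37 → 58 → 89 → 145 → 42 → 20 → 4 → 16 → 37  — not happy
happy: 70

1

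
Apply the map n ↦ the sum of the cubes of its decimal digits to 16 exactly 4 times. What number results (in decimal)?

217

16 → 1³ + 6³ = 217
217 → 2³ + 1³ + 7³ = 352
352 → 3³ + 5³ + 2³ = 160
160 → 1³ + 6³ + 0³ = 217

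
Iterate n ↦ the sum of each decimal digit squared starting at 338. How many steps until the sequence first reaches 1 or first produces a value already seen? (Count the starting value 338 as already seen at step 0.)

338 → 82
82 → 68
68 → 100
100 → 1  — reached 1.
That took 4 steps.

4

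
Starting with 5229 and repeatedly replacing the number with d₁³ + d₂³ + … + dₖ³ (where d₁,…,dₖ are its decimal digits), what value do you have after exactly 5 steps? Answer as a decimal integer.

684

5229 → 870
870 → 855
855 → 762
762 → 567
567 → 684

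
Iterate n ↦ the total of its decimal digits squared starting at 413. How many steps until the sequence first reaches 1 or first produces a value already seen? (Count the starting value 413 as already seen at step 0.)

413 → 26
26 → 40
40 → 16
16 → 37
37 → 58
58 → 89
89 → 145
145 → 42
42 → 20
20 → 4
4 → 16  — 16 repeats.
That took 11 steps.

11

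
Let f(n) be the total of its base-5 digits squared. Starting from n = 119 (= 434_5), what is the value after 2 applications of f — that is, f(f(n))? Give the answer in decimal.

11

119 = (4,3,4)_5 → 41
41 = (1,3,1)_5 → 11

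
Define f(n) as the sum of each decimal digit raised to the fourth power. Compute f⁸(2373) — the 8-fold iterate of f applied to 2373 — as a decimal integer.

2373 → 2⁴ + 3⁴ + 7⁴ + 3⁴ = 2579
2579 → 2⁴ + 5⁴ + 7⁴ + 9⁴ = 9603
9603 → 9⁴ + 6⁴ + 0⁴ + 3⁴ = 7938
7938 → 7⁴ + 9⁴ + 3⁴ + 8⁴ = 13139
13139 → 1⁴ + 3⁴ + 1⁴ + 3⁴ + 9⁴ = 6725
6725 → 6⁴ + 7⁴ + 2⁴ + 5⁴ = 4338
4338 → 4⁴ + 3⁴ + 3⁴ + 8⁴ = 4514
4514 → 4⁴ + 5⁴ + 1⁴ + 4⁴ = 1138

1138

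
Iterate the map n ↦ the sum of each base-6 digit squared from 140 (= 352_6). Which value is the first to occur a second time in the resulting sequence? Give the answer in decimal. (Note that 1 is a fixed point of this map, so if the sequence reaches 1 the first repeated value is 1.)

140 = (3,5,2)_6 → 3² + 5² + 2² = 38
38 = (1,0,2)_6 → 1² + 0² + 2² = 5
5 = (5)_6 → 5² = 25
25 = (4,1)_6 → 4² + 1² = 17
17 = (2,5)_6 → 2² + 5² = 29
29 = (4,5)_6 → 4² + 5² = 41
41 = (1,0,5)_6 → 1² + 0² + 5² = 26
26 = (4,2)_6 → 4² + 2² = 20
20 = (3,2)_6 → 3² + 2² = 13
13 = (2,1)_6 → 2² + 1² = 5  — 5 already appeared earlier.

5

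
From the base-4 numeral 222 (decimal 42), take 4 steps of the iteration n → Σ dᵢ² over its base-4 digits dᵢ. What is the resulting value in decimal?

2

42 = (2,2,2)_4 → 2² + 2² + 2² = 4 + 4 + 4 = 12
12 = (3,0)_4 → 3² + 0² = 9 + 0 = 9
9 = (2,1)_4 → 2² + 1² = 4 + 1 = 5
5 = (1,1)_4 → 1² + 1² = 1 + 1 = 2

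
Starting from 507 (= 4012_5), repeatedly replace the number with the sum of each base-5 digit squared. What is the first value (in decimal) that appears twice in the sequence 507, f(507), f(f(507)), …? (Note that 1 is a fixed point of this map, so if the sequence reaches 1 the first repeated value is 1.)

13

507 = (4,0,1,2)_5 → 4² + 0² + 1² + 2² = 21
21 = (4,1)_5 → 4² + 1² = 17
17 = (3,2)_5 → 3² + 2² = 13
13 = (2,3)_5 → 2² + 3² = 13  — 13 already appeared earlier.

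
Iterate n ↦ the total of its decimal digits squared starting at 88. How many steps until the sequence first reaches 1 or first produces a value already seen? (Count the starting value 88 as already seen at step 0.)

15

88 → 8² + 8² = 64 + 64 = 128
128 → 1² + 2² + 8² = 1 + 4 + 64 = 69
69 → 6² + 9² = 36 + 81 = 117
117 → 1² + 1² + 7² = 1 + 1 + 49 = 51
51 → 5² + 1² = 25 + 1 = 26
26 → 2² + 6² = 4 + 36 = 40
40 → 4² + 0² = 16 + 0 = 16
16 → 1² + 6² = 1 + 36 = 37
37 → 3² + 7² = 9 + 49 = 58
58 → 5² + 8² = 25 + 64 = 89
89 → 8² + 9² = 64 + 81 = 145
145 → 1² + 4² + 5² = 1 + 16 + 25 = 42
42 → 4² + 2² = 16 + 4 = 20
20 → 2² + 0² = 4 + 0 = 4
4 → 4² = 16  — 16 repeats.
That took 15 steps.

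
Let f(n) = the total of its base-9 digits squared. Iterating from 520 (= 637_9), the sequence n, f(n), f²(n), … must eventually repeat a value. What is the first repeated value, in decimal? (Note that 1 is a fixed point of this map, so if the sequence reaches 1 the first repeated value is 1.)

520 = (6,3,7)_9 → 94
94 = (1,1,4)_9 → 18
18 = (2,0)_9 → 4
4 = (4)_9 → 16
16 = (1,7)_9 → 50
50 = (5,5)_9 → 50  — 50 already appeared earlier.

50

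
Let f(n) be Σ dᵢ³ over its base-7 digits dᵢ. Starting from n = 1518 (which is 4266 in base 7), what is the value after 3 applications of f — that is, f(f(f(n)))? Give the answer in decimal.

1518 = (4,2,6,6)_7 → 4³ + 2³ + 6³ + 6³ = 64 + 8 + 216 + 216 = 504
504 = (1,3,2,0)_7 → 1³ + 3³ + 2³ + 0³ = 1 + 27 + 8 + 0 = 36
36 = (5,1)_7 → 5³ + 1³ = 125 + 1 = 126

126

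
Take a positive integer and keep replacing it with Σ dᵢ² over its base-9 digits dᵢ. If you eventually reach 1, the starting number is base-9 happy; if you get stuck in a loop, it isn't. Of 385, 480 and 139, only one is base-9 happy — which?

385: 385 → 101 → 9 → 1  — reaches 1 (base-9 happy)
480: 480 → 98 → 66 → 58 → 52 → 74 → 68 → 74  — repeats 74 (not base-9 happy)
139: 139 → 53 → 89 → 65 → 53  — repeats 53 (not base-9 happy)

385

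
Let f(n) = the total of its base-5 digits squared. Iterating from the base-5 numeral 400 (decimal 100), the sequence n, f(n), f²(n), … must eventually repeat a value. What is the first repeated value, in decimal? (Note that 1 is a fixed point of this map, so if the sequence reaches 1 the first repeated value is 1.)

100 = (4,0,0)_5 → 16
16 = (3,1)_5 → 10
10 = (2,0)_5 → 4
4 = (4)_5 → 16  — 16 already appeared earlier.

16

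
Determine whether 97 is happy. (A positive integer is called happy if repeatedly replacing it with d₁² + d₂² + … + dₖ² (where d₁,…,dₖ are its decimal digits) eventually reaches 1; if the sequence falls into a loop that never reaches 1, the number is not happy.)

happy

97 → 9² + 7² = 81 + 49 = 130
130 → 1² + 3² + 0² = 1 + 9 + 0 = 10
10 → 1² + 0² = 1 + 0 = 1  — reached 1.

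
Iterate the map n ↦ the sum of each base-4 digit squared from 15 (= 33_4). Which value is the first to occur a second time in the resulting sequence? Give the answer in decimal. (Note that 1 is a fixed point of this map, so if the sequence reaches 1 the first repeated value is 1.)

1

15 = (3,3)_4 → 3² + 3² = 18
18 = (1,0,2)_4 → 1² + 0² + 2² = 5
5 = (1,1)_4 → 1² + 1² = 2
2 = (2)_4 → 2² = 4
4 = (1,0)_4 → 1² + 0² = 1  — reached the fixed point 1.
1 → 1, so 1 is the first repeated value.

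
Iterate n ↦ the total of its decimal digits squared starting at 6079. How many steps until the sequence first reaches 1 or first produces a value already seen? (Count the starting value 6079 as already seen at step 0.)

11

6079 → 166
166 → 73
73 → 58
58 → 89
89 → 145
145 → 42
42 → 20
20 → 4
4 → 16
16 → 37
37 → 58  — 58 repeats.
That took 11 steps.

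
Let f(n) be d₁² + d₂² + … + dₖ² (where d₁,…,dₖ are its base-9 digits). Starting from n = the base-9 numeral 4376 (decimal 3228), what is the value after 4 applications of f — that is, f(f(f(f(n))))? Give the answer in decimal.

3228 = (4,3,7,6)_9 → 4² + 3² + 7² + 6² = 16 + 9 + 49 + 36 = 110
110 = (1,3,2)_9 → 1² + 3² + 2² = 1 + 9 + 4 = 14
14 = (1,5)_9 → 1² + 5² = 1 + 25 = 26
26 = (2,8)_9 → 2² + 8² = 4 + 64 = 68

68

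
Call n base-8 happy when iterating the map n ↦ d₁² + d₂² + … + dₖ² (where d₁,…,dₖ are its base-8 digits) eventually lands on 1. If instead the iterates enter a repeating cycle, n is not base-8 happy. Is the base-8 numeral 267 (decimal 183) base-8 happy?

not base-8 happy

183 = (2,6,7)_8 → 2² + 6² + 7² = 4 + 36 + 49 = 89
89 = (1,3,1)_8 → 1² + 3² + 1² = 1 + 9 + 1 = 11
11 = (1,3)_8 → 1² + 3² = 1 + 9 = 10
10 = (1,2)_8 → 1² + 2² = 1 + 4 = 5
5 = (5)_8 → 5² = 25
25 = (3,1)_8 → 3² + 1² = 9 + 1 = 10  — 10 already seen; the sequence cycles without reaching 1.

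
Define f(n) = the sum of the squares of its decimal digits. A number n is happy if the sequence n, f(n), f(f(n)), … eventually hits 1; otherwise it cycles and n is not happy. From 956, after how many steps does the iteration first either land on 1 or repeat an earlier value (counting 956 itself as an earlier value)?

15

956 → 9² + 5² + 6² = 81 + 25 + 36 = 142
142 → 1² + 4² + 2² = 1 + 16 + 4 = 21
21 → 2² + 1² = 4 + 1 = 5
5 → 5² = 25
25 → 2² + 5² = 4 + 25 = 29
29 → 2² + 9² = 4 + 81 = 85
85 → 8² + 5² = 64 + 25 = 89
89 → 8² + 9² = 64 + 81 = 145
145 → 1² + 4² + 5² = 1 + 16 + 25 = 42
42 → 4² + 2² = 16 + 4 = 20
20 → 2² + 0² = 4 + 0 = 4
4 → 4² = 16
16 → 1² + 6² = 1 + 36 = 37
37 → 3² + 7² = 9 + 49 = 58
58 → 5² + 8² = 25 + 64 = 89  — 89 repeats.
That took 15 steps.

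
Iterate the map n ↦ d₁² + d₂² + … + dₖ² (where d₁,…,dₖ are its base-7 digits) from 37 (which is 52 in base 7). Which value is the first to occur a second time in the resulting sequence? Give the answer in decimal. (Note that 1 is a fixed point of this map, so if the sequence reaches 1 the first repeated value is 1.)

37

37 = (5,2)_7 → 29
29 = (4,1)_7 → 17
17 = (2,3)_7 → 13
13 = (1,6)_7 → 37  — 37 already appeared earlier.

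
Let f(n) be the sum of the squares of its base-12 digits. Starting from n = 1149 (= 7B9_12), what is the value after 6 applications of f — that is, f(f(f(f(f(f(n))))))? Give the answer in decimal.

1149 = (7,11,9)_12 → 7² + 11² + 9² = 251
251 = (1,8,11)_12 → 1² + 8² + 11² = 186
186 = (1,3,6)_12 → 1² + 3² + 6² = 46
46 = (3,10)_12 → 3² + 10² = 109
109 = (9,1)_12 → 9² + 1² = 82
82 = (6,10)_12 → 6² + 10² = 136

136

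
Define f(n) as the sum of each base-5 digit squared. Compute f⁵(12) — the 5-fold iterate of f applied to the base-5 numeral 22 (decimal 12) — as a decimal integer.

10

12 = (2,2)_5 → 2² + 2² = 8
8 = (1,3)_5 → 1² + 3² = 10
10 = (2,0)_5 → 2² + 0² = 4
4 = (4)_5 → 4² = 16
16 = (3,1)_5 → 3² + 1² = 10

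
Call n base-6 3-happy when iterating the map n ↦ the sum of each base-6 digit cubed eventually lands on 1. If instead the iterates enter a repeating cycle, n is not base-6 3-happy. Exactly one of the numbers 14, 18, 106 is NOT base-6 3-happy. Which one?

14

14: 14 → 16 → 72 → 8 → 9 → 28 → 128 → 62 → 73 → 9  — repeats 9 (not base-6 3-happy)
18: 18 → 27 → 91 → 36 → 1  — reaches 1 (base-6 3-happy)
106: 106 → 197 → 258 → 3 → 27 → 91 → 36 → 1  — reaches 1 (base-6 3-happy)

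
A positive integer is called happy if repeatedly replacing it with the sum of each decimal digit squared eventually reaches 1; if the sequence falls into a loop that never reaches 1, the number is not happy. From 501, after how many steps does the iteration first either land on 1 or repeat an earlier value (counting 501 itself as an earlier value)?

501 → 5² + 0² + 1² = 26
26 → 2² + 6² = 40
40 → 4² + 0² = 16
16 → 1² + 6² = 37
37 → 3² + 7² = 58
58 → 5² + 8² = 89
89 → 8² + 9² = 145
145 → 1² + 4² + 5² = 42
42 → 4² + 2² = 20
20 → 2² + 0² = 4
4 → 4² = 16  — 16 repeats.
That took 11 steps.

11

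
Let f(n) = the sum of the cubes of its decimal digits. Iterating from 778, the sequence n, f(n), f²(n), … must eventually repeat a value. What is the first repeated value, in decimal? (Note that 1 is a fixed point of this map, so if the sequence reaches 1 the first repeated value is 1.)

778 → 7³ + 7³ + 8³ = 343 + 343 + 512 = 1198
1198 → 1³ + 1³ + 9³ + 8³ = 1 + 1 + 729 + 512 = 1243
1243 → 1³ + 2³ + 4³ + 3³ = 1 + 8 + 64 + 27 = 100
100 → 1³ + 0³ + 0³ = 1 + 0 + 0 = 1  — reached the fixed point 1.
1 → 1, so 1 is the first repeated value.

1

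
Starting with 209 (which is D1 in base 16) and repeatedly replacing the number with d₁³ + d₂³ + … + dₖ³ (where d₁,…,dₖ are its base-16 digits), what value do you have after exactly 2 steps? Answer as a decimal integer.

209 = (13,1)_16 → 13³ + 1³ = 2198
2198 = (8,9,6)_16 → 8³ + 9³ + 6³ = 1457

1457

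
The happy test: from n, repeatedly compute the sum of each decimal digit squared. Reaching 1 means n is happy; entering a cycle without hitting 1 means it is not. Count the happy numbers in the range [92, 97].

92: 92 → 85 → 89 → 145 → 42 → 20 → 4 → 16 → 37 → 58 → 89  (repeats 89)
93: 93 → 90 → 81 → 65 → 61 → 37 → 58 → 89 → 145 → 42 → 20 → 4 → 16 → 37  (repeats 37)
94: 94 → 97 → 130 → 10 → 1  (reaches 1)
95: 95 → 106 → 37 → 58 → 89 → 145 → 42 → 20 → 4 → 16 → 37  (repeats 37)
96: 96 → 117 → 51 → 26 → 40 → 16 → 37 → 58 → 89 → 145 → 42 → 20 → 4 → 16  (repeats 16)
97: 97 → 130 → 10 → 1  (reaches 1)
happy: 94, 97

2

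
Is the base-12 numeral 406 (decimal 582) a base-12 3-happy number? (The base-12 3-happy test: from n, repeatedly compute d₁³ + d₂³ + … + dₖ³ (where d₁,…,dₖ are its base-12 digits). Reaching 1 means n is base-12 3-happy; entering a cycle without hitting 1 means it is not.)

582 = (4,0,6)_12 → 4³ + 0³ + 6³ = 280
280 = (1,11,4)_12 → 1³ + 11³ + 4³ = 1396
1396 = (9,8,4)_12 → 9³ + 8³ + 4³ = 1305
1305 = (9,0,9)_12 → 9³ + 0³ + 9³ = 1458
1458 = (10,1,6)_12 → 10³ + 1³ + 6³ = 1217
1217 = (8,5,5)_12 → 8³ + 5³ + 5³ = 762
762 = (5,3,6)_12 → 5³ + 3³ + 6³ = 368
368 = (2,6,8)_12 → 2³ + 6³ + 8³ = 736
736 = (5,1,4)_12 → 5³ + 1³ + 4³ = 190
190 = (1,3,10)_12 → 1³ + 3³ + 10³ = 1028
1028 = (7,1,8)_12 → 7³ + 1³ + 8³ = 856
856 = (5,11,4)_12 → 5³ + 11³ + 4³ = 1520
1520 = (10,6,8)_12 → 10³ + 6³ + 8³ = 1728
1728 = (1,0,0,0)_12 → 1³ + 0³ + 0³ + 0³ = 1  — reached 1.

base-12 3-happy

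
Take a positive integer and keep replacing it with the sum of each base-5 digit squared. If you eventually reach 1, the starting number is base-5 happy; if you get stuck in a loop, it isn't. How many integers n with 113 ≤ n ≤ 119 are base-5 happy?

2

113: 113 → 29 → 17 → 13 → 13  — not base-5 happy
114: 114 → 36 → 6 → 2 → 4 → 16 → 10 → 4  — not base-5 happy
115: 115 → 25 → 1  — base-5 happy
116: 116 → 26 → 2 → 4 → 16 → 10 → 4  — not base-5 happy
117: 117 → 29 → 17 → 13 → 13  — not base-5 happy
118: 118 → 34 → 18 → 18  — not base-5 happy
119: 119 → 41 → 11 → 5 → 1  — base-5 happy
base-5 happy: 115, 119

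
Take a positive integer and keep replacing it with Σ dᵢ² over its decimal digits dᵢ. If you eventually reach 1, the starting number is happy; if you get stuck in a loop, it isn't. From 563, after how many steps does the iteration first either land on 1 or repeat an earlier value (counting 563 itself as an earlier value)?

563 → 5² + 6² + 3² = 70
70 → 7² + 0² = 49
49 → 4² + 9² = 97
97 → 9² + 7² = 130
130 → 1² + 3² + 0² = 10
10 → 1² + 0² = 1  — reached 1.
That took 6 steps.

6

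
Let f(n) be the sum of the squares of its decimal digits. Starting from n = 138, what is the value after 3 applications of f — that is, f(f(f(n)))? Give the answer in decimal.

138 → 1² + 3² + 8² = 74
74 → 7² + 4² = 65
65 → 6² + 5² = 61

61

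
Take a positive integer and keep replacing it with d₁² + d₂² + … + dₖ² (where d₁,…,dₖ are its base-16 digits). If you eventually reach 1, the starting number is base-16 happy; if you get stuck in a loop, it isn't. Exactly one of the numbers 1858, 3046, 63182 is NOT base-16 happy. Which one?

1858: 1858 → 69 → 41 → 85 → 50 → 13 → 169 → 181 → 146 → 85  — repeats 85 (not base-16 happy)
3046: 3046 → 353 → 38 → 40 → 68 → 32 → 4 → 16 → 1  — reaches 1 (base-16 happy)
63182: 63182 → 601 → 110 → 232 → 260 → 17 → 2 → 4 → 16 → 1  — reaches 1 (base-16 happy)

1858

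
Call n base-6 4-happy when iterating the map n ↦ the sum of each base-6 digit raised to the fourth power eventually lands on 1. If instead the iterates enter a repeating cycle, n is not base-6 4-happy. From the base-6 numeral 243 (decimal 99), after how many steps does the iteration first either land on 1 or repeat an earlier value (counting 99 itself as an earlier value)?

10

99 = (2,4,3)_6 → 353
353 = (1,3,4,5)_6 → 963
963 = (4,2,4,3)_6 → 609
609 = (2,4,5,3)_6 → 978
978 = (4,3,1,0)_6 → 338
338 = (1,3,2,2)_6 → 114
114 = (3,1,0)_6 → 82
82 = (2,1,4)_6 → 273
273 = (1,1,3,3)_6 → 164
164 = (4,3,2)_6 → 353  — 353 repeats.
That took 10 steps.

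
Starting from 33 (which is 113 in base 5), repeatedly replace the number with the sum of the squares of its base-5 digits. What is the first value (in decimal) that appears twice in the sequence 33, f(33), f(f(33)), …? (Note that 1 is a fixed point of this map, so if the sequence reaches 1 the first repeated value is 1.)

1

33 = (1,1,3)_5 → 1² + 1² + 3² = 11
11 = (2,1)_5 → 2² + 1² = 5
5 = (1,0)_5 → 1² + 0² = 1  — reached the fixed point 1.
1 → 1, so 1 is the first repeated value.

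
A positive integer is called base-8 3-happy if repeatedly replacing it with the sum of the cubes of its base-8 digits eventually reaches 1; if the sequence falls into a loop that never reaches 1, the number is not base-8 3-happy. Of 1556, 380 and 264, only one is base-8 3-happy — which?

1556: 1556 → 99 → 92 → 92  — repeats 92 (not base-8 3-happy)
380: 380 → 532 → 73 → 3 → 27 → 54 → 432 → 432  — repeats 432 (not base-8 3-happy)
264: 264 → 65 → 2 → 8 → 1  — reaches 1 (base-8 3-happy)

264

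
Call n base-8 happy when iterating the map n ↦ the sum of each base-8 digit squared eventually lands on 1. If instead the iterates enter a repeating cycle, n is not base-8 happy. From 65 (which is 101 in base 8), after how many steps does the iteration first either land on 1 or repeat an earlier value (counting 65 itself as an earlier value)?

4

65 = (1,0,1)_8 → 1² + 0² + 1² = 1 + 0 + 1 = 2
2 = (2)_8 → 2² = 4
4 = (4)_8 → 4² = 16
16 = (2,0)_8 → 2² + 0² = 4 + 0 = 4  — 4 repeats.
That took 4 steps.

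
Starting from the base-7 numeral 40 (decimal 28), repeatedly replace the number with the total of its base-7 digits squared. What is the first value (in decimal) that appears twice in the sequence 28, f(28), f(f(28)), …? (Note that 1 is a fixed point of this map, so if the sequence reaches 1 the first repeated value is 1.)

28 = (4,0)_7 → 16
16 = (2,2)_7 → 8
8 = (1,1)_7 → 2
2 = (2)_7 → 4
4 = (4)_7 → 16  — 16 already appeared earlier.

16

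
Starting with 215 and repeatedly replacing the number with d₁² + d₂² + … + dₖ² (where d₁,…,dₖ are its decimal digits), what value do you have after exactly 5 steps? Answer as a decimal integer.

61

215 → 2² + 1² + 5² = 4 + 1 + 25 = 30
30 → 3² + 0² = 9 + 0 = 9
9 → 9² = 81
81 → 8² + 1² = 64 + 1 = 65
65 → 6² + 5² = 36 + 25 = 61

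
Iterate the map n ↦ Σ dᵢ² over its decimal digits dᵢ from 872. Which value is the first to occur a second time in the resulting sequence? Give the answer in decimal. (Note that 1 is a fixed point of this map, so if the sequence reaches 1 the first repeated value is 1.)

872 → 8² + 7² + 2² = 64 + 49 + 4 = 117
117 → 1² + 1² + 7² = 1 + 1 + 49 = 51
51 → 5² + 1² = 25 + 1 = 26
26 → 2² + 6² = 4 + 36 = 40
40 → 4² + 0² = 16 + 0 = 16
16 → 1² + 6² = 1 + 36 = 37
37 → 3² + 7² = 9 + 49 = 58
58 → 5² + 8² = 25 + 64 = 89
89 → 8² + 9² = 64 + 81 = 145
145 → 1² + 4² + 5² = 1 + 16 + 25 = 42
42 → 4² + 2² = 16 + 4 = 20
20 → 2² + 0² = 4 + 0 = 4
4 → 4² = 16  — 16 already appeared earlier.

16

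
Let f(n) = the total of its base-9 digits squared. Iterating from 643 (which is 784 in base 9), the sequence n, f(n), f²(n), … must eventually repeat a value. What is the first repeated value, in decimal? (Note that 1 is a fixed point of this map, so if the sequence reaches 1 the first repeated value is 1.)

643 = (7,8,4)_9 → 7² + 8² + 4² = 49 + 64 + 16 = 129
129 = (1,5,3)_9 → 1² + 5² + 3² = 1 + 25 + 9 = 35
35 = (3,8)_9 → 3² + 8² = 9 + 64 = 73
73 = (8,1)_9 → 8² + 1² = 64 + 1 = 65
65 = (7,2)_9 → 7² + 2² = 49 + 4 = 53
53 = (5,8)_9 → 5² + 8² = 25 + 64 = 89
89 = (1,0,8)_9 → 1² + 0² + 8² = 1 + 0 + 64 = 65  — 65 already appeared earlier.

65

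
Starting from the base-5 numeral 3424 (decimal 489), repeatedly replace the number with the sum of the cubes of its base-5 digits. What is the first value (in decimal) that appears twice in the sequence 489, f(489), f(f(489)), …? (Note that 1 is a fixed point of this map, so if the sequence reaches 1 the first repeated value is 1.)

35

489 = (3,4,2,4)_5 → 163
163 = (1,1,2,3)_5 → 37
37 = (1,2,2)_5 → 17
17 = (3,2)_5 → 35
35 = (1,2,0)_5 → 9
9 = (1,4)_5 → 65
65 = (2,3,0)_5 → 35  — 35 already appeared earlier.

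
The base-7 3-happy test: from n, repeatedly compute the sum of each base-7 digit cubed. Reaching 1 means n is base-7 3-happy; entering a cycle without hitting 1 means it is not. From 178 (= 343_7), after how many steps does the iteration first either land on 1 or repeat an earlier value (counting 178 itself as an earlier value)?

178 = (3,4,3)_7 → 3³ + 4³ + 3³ = 118
118 = (2,2,6)_7 → 2³ + 2³ + 6³ = 232
232 = (4,5,1)_7 → 4³ + 5³ + 1³ = 190
190 = (3,6,1)_7 → 3³ + 6³ + 1³ = 244
244 = (4,6,6)_7 → 4³ + 6³ + 6³ = 496
496 = (1,3,0,6)_7 → 1³ + 3³ + 0³ + 6³ = 244  — 244 repeats.
That took 6 steps.

6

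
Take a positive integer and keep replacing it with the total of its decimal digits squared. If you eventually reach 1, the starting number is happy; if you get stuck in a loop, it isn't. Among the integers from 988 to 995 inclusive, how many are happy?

988: 988 → 209 → 85 → 89 → 145 → 42 → 20 → 4 → 16 → 37 → 58 → 89  — not happy
989: 989 → 226 → 44 → 32 → 13 → 10 → 1  — happy
990: 990 → 162 → 41 → 17 → 50 → 25 → 29 → 85 → 89 → 145 → 42 → 20 → 4 → 16 → 37 → 58 → 89  — not happy
991: 991 → 163 → 46 → 52 → 29 → 85 → 89 → 145 → 42 → 20 → 4 → 16 → 37 → 58 → 89  — not happy
992: 992 → 166 → 73 → 58 → 89 → 145 → 42 → 20 → 4 → 16 → 37 → 58  — not happy
993: 993 → 171 → 51 → 26 → 40 → 16 → 37 → 58 → 89 → 145 → 42 → 20 → 4 → 16  — not happy
994: 994 → 178 → 114 → 18 → 65 → 61 → 37 → 58 → 89 → 145 → 42 → 20 → 4 → 16 → 37  — not happy
995: 995 → 187 → 114 → 18 → 65 → 61 → 37 → 58 → 89 → 145 → 42 → 20 → 4 → 16 → 37  — not happy
happy: 989

1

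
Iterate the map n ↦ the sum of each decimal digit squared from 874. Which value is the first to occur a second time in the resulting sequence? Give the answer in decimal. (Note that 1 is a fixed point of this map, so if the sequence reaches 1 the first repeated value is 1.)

1

874 → 129
129 → 86
86 → 100
100 → 1  — reached the fixed point 1.
1 → 1, so 1 is the first repeated value.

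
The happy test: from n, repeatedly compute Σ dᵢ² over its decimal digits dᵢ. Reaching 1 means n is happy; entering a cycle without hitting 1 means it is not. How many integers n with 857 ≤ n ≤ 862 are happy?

857: 857 → 138 → 74 → 65 → 61 → 37 → 58 → 89 → 145 → 42 → 20 → 4 → 16 → 37  (repeats 37)
858: 858 → 153 → 35 → 34 → 25 → 29 → 85 → 89 → 145 → 42 → 20 → 4 → 16 → 37 → 58 → 89  (repeats 89)
859: 859 → 170 → 50 → 25 → 29 → 85 → 89 → 145 → 42 → 20 → 4 → 16 → 37 → 58 → 89  (repeats 89)
860: 860 → 100 → 1  (reaches 1)
861: 861 → 101 → 2 → 4 → 16 → 37 → 58 → 89 → 145 → 42 → 20 → 4  (repeats 4)
862: 862 → 104 → 17 → 50 → 25 → 29 → 85 → 89 → 145 → 42 → 20 → 4 → 16 → 37 → 58 → 89  (repeats 89)
happy: 860

1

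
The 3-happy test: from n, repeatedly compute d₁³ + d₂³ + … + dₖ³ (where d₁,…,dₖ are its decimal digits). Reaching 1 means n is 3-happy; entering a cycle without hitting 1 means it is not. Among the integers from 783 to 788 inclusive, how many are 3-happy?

1

783: 783 → 882 → 1032 → 36 → 243 → 99 → 1458 → 702 → 351 → 153 → 153  — not 3-happy
784: 784 → 919 → 1459 → 919  — not 3-happy
785: 785 → 980 → 1241 → 74 → 407 → 407  — not 3-happy
786: 786 → 1071 → 345 → 216 → 225 → 141 → 66 → 432 → 99 → 1458 → 702 → 351 → 153 → 153  — not 3-happy
787: 787 → 1198 → 1243 → 100 → 1  — 3-happy
788: 788 → 1367 → 587 → 980 → 1241 → 74 → 407 → 407  — not 3-happy
3-happy: 787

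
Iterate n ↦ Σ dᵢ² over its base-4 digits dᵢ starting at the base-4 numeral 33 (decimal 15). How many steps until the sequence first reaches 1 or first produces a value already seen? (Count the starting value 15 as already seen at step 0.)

5

15 = (3,3)_4 → 3² + 3² = 18
18 = (1,0,2)_4 → 1² + 0² + 2² = 5
5 = (1,1)_4 → 1² + 1² = 2
2 = (2)_4 → 2² = 4
4 = (1,0)_4 → 1² + 0² = 1  — reached 1.
That took 5 steps.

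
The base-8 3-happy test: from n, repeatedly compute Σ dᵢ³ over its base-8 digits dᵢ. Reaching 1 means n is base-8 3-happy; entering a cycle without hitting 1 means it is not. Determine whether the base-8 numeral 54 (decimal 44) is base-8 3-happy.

not base-8 3-happy

44 = (5,4)_8 → 5³ + 4³ = 189
189 = (2,7,5)_8 → 2³ + 7³ + 5³ = 476
476 = (7,3,4)_8 → 7³ + 3³ + 4³ = 434
434 = (6,6,2)_8 → 6³ + 6³ + 2³ = 440
440 = (6,7,0)_8 → 6³ + 7³ + 0³ = 559
559 = (1,0,5,7)_8 → 1³ + 0³ + 5³ + 7³ = 469
469 = (7,2,5)_8 → 7³ + 2³ + 5³ = 476  — 476 already seen; the sequence cycles without reaching 1.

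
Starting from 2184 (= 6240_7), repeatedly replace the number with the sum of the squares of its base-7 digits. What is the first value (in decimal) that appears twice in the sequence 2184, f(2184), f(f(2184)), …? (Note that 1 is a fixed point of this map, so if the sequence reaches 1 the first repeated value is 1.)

2

2184 = (6,2,4,0)_7 → 6² + 2² + 4² + 0² = 36 + 4 + 16 + 0 = 56
56 = (1,1,0)_7 → 1² + 1² + 0² = 1 + 1 + 0 = 2
2 = (2)_7 → 2² = 4
4 = (4)_7 → 4² = 16
16 = (2,2)_7 → 2² + 2² = 4 + 4 = 8
8 = (1,1)_7 → 1² + 1² = 1 + 1 = 2  — 2 already appeared earlier.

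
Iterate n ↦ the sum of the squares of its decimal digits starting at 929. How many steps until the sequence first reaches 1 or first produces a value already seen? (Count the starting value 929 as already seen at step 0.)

11

929 → 9² + 2² + 9² = 166
166 → 1² + 6² + 6² = 73
73 → 7² + 3² = 58
58 → 5² + 8² = 89
89 → 8² + 9² = 145
145 → 1² + 4² + 5² = 42
42 → 4² + 2² = 20
20 → 2² + 0² = 4
4 → 4² = 16
16 → 1² + 6² = 37
37 → 3² + 7² = 58  — 58 repeats.
That took 11 steps.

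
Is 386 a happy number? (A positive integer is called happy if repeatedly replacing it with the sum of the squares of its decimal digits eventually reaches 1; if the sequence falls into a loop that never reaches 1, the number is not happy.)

386 → 3² + 8² + 6² = 109
109 → 1² + 0² + 9² = 82
82 → 8² + 2² = 68
68 → 6² + 8² = 100
100 → 1² + 0² + 0² = 1  — reached 1.

happy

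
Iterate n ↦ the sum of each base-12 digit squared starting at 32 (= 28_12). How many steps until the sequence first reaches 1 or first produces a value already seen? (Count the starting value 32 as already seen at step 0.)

32 = (2,8)_12 → 68
68 = (5,8)_12 → 89
89 = (7,5)_12 → 74
74 = (6,2)_12 → 40
40 = (3,4)_12 → 25
25 = (2,1)_12 → 5
5 = (5)_12 → 25  — 25 repeats.
That took 7 steps.

7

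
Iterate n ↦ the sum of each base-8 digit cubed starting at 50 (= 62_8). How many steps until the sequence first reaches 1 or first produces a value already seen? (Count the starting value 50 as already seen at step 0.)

9

50 = (6,2)_8 → 6³ + 2³ = 224
224 = (3,4,0)_8 → 3³ + 4³ + 0³ = 91
91 = (1,3,3)_8 → 1³ + 3³ + 3³ = 55
55 = (6,7)_8 → 6³ + 7³ = 559
559 = (1,0,5,7)_8 → 1³ + 0³ + 5³ + 7³ = 469
469 = (7,2,5)_8 → 7³ + 2³ + 5³ = 476
476 = (7,3,4)_8 → 7³ + 3³ + 4³ = 434
434 = (6,6,2)_8 → 6³ + 6³ + 2³ = 440
440 = (6,7,0)_8 → 6³ + 7³ + 0³ = 559  — 559 repeats.
That took 9 steps.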